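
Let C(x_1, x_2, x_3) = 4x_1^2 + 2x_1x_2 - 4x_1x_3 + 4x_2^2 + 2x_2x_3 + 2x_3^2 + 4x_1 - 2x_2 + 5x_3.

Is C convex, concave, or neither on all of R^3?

convex

C is quadratic, so its Hessian is the constant matrix H = [[8, 2, -4], [2, 8, 2], [-4, 2, 4]].
Leading principal minors: 8, 60, 48.
All positive ⇒ H ≻ 0 ⇒ convex.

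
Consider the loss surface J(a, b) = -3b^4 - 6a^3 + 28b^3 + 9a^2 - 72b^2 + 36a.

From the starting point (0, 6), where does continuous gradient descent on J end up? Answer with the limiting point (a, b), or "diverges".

diverges

J is separable, so gradient descent decouples: a follows -∂J/∂a, b follows -∂J/∂b.
∂J/∂a = -18(a - 2)(a + 1); at a=0 this is 36, so a decreases.
∂J/∂b = -12b(b - 4)(b - 3); at b=6 this is -432, so b increases.
The b-coordinate has no critical point in that direction and runs off to infinity.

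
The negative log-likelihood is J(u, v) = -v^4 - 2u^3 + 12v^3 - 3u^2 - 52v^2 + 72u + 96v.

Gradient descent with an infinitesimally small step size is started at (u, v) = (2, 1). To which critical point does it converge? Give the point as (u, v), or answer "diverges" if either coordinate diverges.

J is separable, so gradient descent decouples: u follows -∂J/∂u, v follows -∂J/∂v.
∂J/∂u = -6(u - 3)(u + 4); at u=2 this is 36, so u decreases.
∂J/∂v = -4(v - 4)(v - 3)(v - 2); at v=1 this is 24, so v decreases.
The v-coordinate has no critical point in that direction and runs off to infinity.

diverges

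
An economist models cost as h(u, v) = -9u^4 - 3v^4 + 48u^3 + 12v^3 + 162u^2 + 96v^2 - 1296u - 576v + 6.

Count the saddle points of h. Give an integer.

h separates as a function of u plus a function of v, so ∇h=0 decouples.
∂h/∂u = -36(u - 4)(u - 3)(u + 3) = 0 at u ∈ {-3, 3, 4}; ∂h/∂v = -12(v - 4)(v - 3)(v + 4) = 0 at v ∈ {-4, 3, 4}.
The Hessian is diagonal: diag(h_uu, h_vv). Second derivatives: h_uu(-3)=-1512, h_uu(3)=216, h_uu(4)=-252; h_vv(-4)=-672, h_vv(3)=84, h_vv(4)=-96.
Saddle points occur where the two diagonal entries have opposite signs: (-3, 3), (3, -4), (3, 4), (4, 3). Count: 4.

4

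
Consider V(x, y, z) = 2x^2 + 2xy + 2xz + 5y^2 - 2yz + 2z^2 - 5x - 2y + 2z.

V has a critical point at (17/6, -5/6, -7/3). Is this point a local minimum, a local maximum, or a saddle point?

local minimum

The Hessian is constant: H = [[4, 2, 2], [2, 10, -2], [2, -2, 4]].
Leading principal minors: Δ₁ = 4, Δ₂ = 36, Δ₃ = 72.
All leading minors are positive, so H is positive definite: a local minimum.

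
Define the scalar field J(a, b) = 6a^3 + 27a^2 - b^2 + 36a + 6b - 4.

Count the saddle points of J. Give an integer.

1

J separates as a function of a plus a function of b, so ∇J=0 decouples.
∂J/∂a = 18(a + 1)(a + 2) = 0 at a ∈ {-2, -1}; ∂J/∂b = -2(b - 3) = 0 at b ∈ {3}.
The Hessian is diagonal: diag(J_aa, J_bb). Second derivatives: J_aa(-2)=-18, J_aa(-1)=18; J_bb(3)=-2.
Saddle points occur where the two diagonal entries have opposite signs: (-1, 3). Count: 1.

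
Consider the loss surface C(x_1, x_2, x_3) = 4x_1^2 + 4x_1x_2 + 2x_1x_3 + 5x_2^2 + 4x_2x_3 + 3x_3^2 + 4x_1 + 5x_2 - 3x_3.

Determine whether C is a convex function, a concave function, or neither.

convex

C is quadratic, so its Hessian is the constant matrix H = [[8, 4, 2], [4, 10, 4], [2, 4, 6]].
Leading principal minors: 8, 64, 280.
All positive ⇒ H ≻ 0 ⇒ convex.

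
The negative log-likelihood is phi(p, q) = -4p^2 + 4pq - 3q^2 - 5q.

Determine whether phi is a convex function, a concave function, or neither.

phi is quadratic, so its Hessian is the constant matrix H = [[-8, 4], [4, -6]].
det(H) = 32, tr(H) = -14.
det(H) > 0 and tr(H) < 0, so H is negative definite everywhere: concave.

concave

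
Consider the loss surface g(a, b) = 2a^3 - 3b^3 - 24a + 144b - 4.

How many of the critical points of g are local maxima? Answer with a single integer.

g separates as a function of a plus a function of b, so ∇g=0 decouples.
∂g/∂a = 6(a - 2)(a + 2) = 0 at a ∈ {-2, 2}; ∂g/∂b = -9(b - 4)(b + 4) = 0 at b ∈ {-4, 4}.
The Hessian is diagonal: diag(g_aa, g_bb). Second derivatives: g_aa(-2)=-24, g_aa(2)=24; g_bb(-4)=72, g_bb(4)=-72.
Local maxima occur where both diagonal entries negative: (-2, 4). Count: 1.

1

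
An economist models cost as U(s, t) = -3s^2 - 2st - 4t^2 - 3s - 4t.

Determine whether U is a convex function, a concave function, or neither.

concave

U is quadratic, so its Hessian is the constant matrix H = [[-6, -2], [-2, -8]].
det(H) = 44, tr(H) = -14.
det(H) > 0 and tr(H) < 0, so H is negative definite everywhere: concave.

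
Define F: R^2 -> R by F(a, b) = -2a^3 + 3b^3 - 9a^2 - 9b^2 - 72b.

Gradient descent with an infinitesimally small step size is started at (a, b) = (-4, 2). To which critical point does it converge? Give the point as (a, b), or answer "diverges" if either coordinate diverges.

F is separable, so gradient descent decouples: a follows -∂F/∂a, b follows -∂F/∂b.
∂F/∂a = -6a(a + 3); at a=-4 this is -24, so a increases.
∂F/∂b = 9(b - 4)(b + 2); at b=2 this is -72, so b increases.
a converges to its nearest critical value -3 (a local min of the a-part); b converges to 4. The iterate converges to (-3, 4).

(-3, 4)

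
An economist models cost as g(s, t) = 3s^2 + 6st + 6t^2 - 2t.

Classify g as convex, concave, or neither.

convex

g is quadratic, so its Hessian is the constant matrix H = [[6, 6], [6, 12]].
det(H) = 36, tr(H) = 18.
det(H) > 0 and tr(H) > 0, so H is positive definite everywhere: convex.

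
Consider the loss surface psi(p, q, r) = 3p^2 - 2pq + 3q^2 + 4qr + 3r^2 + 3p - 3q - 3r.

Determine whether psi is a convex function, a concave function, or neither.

psi is quadratic, so its Hessian is the constant matrix H = [[6, -2, 0], [-2, 6, 4], [0, 4, 6]].
Leading principal minors: 6, 32, 96.
All positive ⇒ H ≻ 0 ⇒ convex.

convex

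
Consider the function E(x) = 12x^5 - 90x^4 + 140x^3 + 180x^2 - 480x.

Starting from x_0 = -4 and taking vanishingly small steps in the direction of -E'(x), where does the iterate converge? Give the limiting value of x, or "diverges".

diverges

E'(x) = 60(x - 4)(x - 2)(x - 1)(x + 1), so E'(-4) = 43200.
Gradient descent moves in the -E' direction, i.e. x is decreasing.
There is no critical point below x=-4, and E' keeps the same sign, so the iterate runs off to −∞.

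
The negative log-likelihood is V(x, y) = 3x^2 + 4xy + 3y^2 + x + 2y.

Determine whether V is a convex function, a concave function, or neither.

V is quadratic, so its Hessian is the constant matrix H = [[6, 4], [4, 6]].
det(H) = 20, tr(H) = 12.
det(H) > 0 and tr(H) > 0, so H is positive definite everywhere: convex.

convex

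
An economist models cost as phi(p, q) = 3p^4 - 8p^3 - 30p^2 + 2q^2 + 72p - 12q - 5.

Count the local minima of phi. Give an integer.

2

phi separates as a function of p plus a function of q, so ∇phi=0 decouples.
∂phi/∂p = 12(p - 3)(p - 1)(p + 2) = 0 at p ∈ {-2, 1, 3}; ∂phi/∂q = 4(q - 3) = 0 at q ∈ {3}.
The Hessian is diagonal: diag(phi_pp, phi_qq). Second derivatives: phi_pp(-2)=180, phi_pp(1)=-72, phi_pp(3)=120; phi_qq(3)=4.
Local minima occur where both diagonal entries positive: (-2, 3), (3, 3). Count: 2.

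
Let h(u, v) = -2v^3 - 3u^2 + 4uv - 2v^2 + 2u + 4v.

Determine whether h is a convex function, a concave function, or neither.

neither

The term -2v^3 is cubic, so the Hessian is not constant.
∂²h/∂v² = -12v - 4, which takes both signs as v varies (negative for sufficiently large v). A diagonal entry of the Hessian changing sign means the Hessian is neither positive- nor negative-semidefinite on all of R^2.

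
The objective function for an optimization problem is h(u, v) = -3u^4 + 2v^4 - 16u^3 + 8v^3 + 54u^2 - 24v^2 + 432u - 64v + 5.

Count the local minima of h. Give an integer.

2

h separates as a function of u plus a function of v, so ∇h=0 decouples.
∂h/∂u = -12(u - 3)(u + 3)(u + 4) = 0 at u ∈ {-4, -3, 3}; ∂h/∂v = 8(v - 2)(v + 1)(v + 4) = 0 at v ∈ {-4, -1, 2}.
The Hessian is diagonal: diag(h_uu, h_vv). Second derivatives: h_uu(-4)=-84, h_uu(-3)=72, h_uu(3)=-504; h_vv(-4)=144, h_vv(-1)=-72, h_vv(2)=144.
Local minima occur where both diagonal entries positive: (-3, -4), (-3, 2). Count: 2.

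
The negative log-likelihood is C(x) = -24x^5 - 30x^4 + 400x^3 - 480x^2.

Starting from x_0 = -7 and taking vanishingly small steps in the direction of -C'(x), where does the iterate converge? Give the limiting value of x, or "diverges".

-4

C'(x) = -120x(x - 2)(x - 1)(x + 4), so C'(-7) = -181440.
Gradient descent moves in the -C' direction, i.e. x is increasing.
The nearest critical point in that direction is x = -4, where C'' = 14400 > 0 (a local minimum). The iterate converges there.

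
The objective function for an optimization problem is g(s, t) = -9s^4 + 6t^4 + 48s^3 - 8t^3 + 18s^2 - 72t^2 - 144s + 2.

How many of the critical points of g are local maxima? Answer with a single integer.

2

g separates as a function of s plus a function of t, so ∇g=0 decouples.
∂g/∂s = -36(s - 4)(s - 1)(s + 1) = 0 at s ∈ {-1, 1, 4}; ∂g/∂t = 24t(t - 3)(t + 2) = 0 at t ∈ {-2, 0, 3}.
The Hessian is diagonal: diag(g_ss, g_tt). Second derivatives: g_ss(-1)=-360, g_ss(1)=216, g_ss(4)=-540; g_tt(-2)=240, g_tt(0)=-144, g_tt(3)=360.
Local maxima occur where both diagonal entries negative: (-1, 0), (4, 0). Count: 2.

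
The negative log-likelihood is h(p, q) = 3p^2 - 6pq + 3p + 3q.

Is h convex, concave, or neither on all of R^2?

h is quadratic, so its Hessian is the constant matrix H = [[6, -6], [-6, 0]].
det(H) = -36, tr(H) = 6.
det(H) < 0, so H is indefinite: neither convex nor concave.

neither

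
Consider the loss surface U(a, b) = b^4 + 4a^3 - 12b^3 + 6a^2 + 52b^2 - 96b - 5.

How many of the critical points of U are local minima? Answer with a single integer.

2

U separates as a function of a plus a function of b, so ∇U=0 decouples.
∂U/∂a = 12a(a + 1) = 0 at a ∈ {-1, 0}; ∂U/∂b = 4(b - 4)(b - 3)(b - 2) = 0 at b ∈ {2, 3, 4}.
The Hessian is diagonal: diag(U_aa, U_bb). Second derivatives: U_aa(-1)=-12, U_aa(0)=12; U_bb(2)=8, U_bb(3)=-4, U_bb(4)=8.
Local minima occur where both diagonal entries positive: (0, 2), (0, 4). Count: 2.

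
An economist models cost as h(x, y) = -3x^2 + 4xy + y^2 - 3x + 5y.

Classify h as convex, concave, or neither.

neither

h is quadratic, so its Hessian is the constant matrix H = [[-6, 4], [4, 2]].
det(H) = -28, tr(H) = -4.
det(H) < 0, so H is indefinite: neither convex nor concave.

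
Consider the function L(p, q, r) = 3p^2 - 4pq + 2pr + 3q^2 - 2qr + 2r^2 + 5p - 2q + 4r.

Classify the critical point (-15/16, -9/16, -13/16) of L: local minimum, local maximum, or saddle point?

local minimum

The Hessian is constant: H = [[6, -4, 2], [-4, 6, -2], [2, -2, 4]].
Leading principal minors: Δ₁ = 6, Δ₂ = 20, Δ₃ = 64.
All leading minors are positive, so H is positive definite: a local minimum.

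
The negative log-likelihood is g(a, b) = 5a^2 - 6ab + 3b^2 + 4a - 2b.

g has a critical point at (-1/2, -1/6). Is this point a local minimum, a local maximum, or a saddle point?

local minimum

The Hessian of g is constant: H = [[10, -6], [-6, 6]].
det(H) = 10·6 − (-6)² = 24.
det(H) > 0 and tr(H) = 16 > 0, so H is positive definite and the point is a local minimum.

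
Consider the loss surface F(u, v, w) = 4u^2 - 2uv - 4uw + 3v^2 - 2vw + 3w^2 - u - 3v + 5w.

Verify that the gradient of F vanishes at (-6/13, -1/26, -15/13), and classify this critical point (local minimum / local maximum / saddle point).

local minimum

∇F = (8u - 2v - 4w - 1, -2u + 6v - 2w - 3, -4u - 2v + 6w + 5); substituting (-6/13, -1/26, -15/13) gives ∇F = (0, 0, 0), so (-6/13, -1/26, -15/13) is indeed a critical point.
The Hessian is constant: H = [[8, -2, -4], [-2, 6, -2], [-4, -2, 6]].
Leading principal minors: Δ₁ = 8, Δ₂ = 44, Δ₃ = 104.
All leading minors are positive, so H is positive definite: a local minimum.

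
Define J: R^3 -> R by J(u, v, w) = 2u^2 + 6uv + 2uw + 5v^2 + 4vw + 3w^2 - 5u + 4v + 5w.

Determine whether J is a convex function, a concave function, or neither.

convex

J is quadratic, so its Hessian is the constant matrix H = [[4, 6, 2], [6, 10, 4], [2, 4, 6]].
Leading principal minors: 4, 4, 16.
All positive ⇒ H ≻ 0 ⇒ convex.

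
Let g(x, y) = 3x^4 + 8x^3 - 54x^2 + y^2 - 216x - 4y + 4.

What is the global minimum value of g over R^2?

g(x,y) separates as P(x) + Q(y) + 4, so its minimum is min P + min Q + 4.
P'(x) = 12(x - 3)(x + 2)(x + 3) vanishes at x ∈ {-3, -2, 3}; Q'(y) = 2y - 4 vanishes at y ∈ {2}.
Local minima of P (where P''>0): P(-3)=189, P(3)=-675. Local minima of Q: Q(2)=-4.
So the global minimum of g is P(3) + Q(2) + 4 = -675 − 4 + 4 = -675, attained at (3, 2).

-675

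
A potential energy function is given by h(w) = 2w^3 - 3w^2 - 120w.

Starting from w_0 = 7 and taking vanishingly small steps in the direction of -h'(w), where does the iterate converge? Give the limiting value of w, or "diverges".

h'(w) = 6(w - 5)(w + 4), so h'(7) = 132.
Gradient descent moves in the -h' direction, i.e. w is decreasing.
The nearest critical point in that direction is w = 5, where h'' = 54 > 0 (a local minimum). The iterate converges there.

5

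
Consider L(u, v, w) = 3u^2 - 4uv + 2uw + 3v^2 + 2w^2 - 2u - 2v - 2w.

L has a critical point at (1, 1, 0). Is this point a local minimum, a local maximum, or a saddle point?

local minimum

The Hessian is constant: H = [[6, -4, 2], [-4, 6, 0], [2, 0, 4]].
Leading principal minors: Δ₁ = 6, Δ₂ = 20, Δ₃ = 56.
All leading minors are positive, so H is positive definite: a local minimum.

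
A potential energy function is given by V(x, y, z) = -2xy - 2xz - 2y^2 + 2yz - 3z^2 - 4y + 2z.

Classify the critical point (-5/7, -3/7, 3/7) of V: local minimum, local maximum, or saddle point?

The Hessian is constant: H = [[0, -2, -2], [-2, -4, 2], [-2, 2, -6]].
Leading principal minors: Δ₁ = 0, Δ₂ = -4, Δ₃ = 56.
The minors fit neither the all-positive nor the alternating-sign pattern, so H is indefinite: a saddle point.

saddle point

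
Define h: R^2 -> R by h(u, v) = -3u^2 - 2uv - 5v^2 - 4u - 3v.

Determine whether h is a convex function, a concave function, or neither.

h is quadratic, so its Hessian is the constant matrix H = [[-6, -2], [-2, -10]].
det(H) = 56, tr(H) = -16.
det(H) > 0 and tr(H) < 0, so H is negative definite everywhere: concave.

concave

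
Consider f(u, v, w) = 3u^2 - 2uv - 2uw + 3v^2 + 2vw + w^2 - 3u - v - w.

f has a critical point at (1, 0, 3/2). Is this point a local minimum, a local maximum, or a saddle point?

The Hessian is constant: H = [[6, -2, -2], [-2, 6, 2], [-2, 2, 2]].
Leading principal minors: Δ₁ = 6, Δ₂ = 32, Δ₃ = 32.
All leading minors are positive, so H is positive definite: a local minimum.

local minimum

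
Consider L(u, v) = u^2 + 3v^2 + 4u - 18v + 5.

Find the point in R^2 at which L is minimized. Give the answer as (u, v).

(-2, 3)

L(u,v) separates as P(u) + Q(v) + 5, so its minimum is min P + min Q + 5.
P'(u) = 2u + 4 vanishes at u ∈ {-2}; Q'(v) = 6v - 18 vanishes at v ∈ {3}.
Local minima of P (where P''>0): P(-2)=-4. Local minima of Q: Q(3)=-27.
So the global minimum of L is P(-2) + Q(3) + 5 = -4 − 27 + 5 = -26, attained at (-2, 3).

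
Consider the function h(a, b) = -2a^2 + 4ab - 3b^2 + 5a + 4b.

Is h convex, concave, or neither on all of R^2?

concave

h is quadratic, so its Hessian is the constant matrix H = [[-4, 4], [4, -6]].
det(H) = 8, tr(H) = -10.
det(H) > 0 and tr(H) < 0, so H is negative definite everywhere: concave.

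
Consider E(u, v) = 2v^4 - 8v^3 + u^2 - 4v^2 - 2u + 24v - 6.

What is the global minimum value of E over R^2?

-25

E(u,v) separates as P(u) + Q(v) − 6, so its minimum is min P + min Q − 6.
P'(u) = 2u - 2 vanishes at u ∈ {1}; Q'(v) = 8(v - 3)(v - 1)(v + 1) vanishes at v ∈ {-1, 1, 3}.
Local minima of P (where P''>0): P(1)=-1. Local minima of Q: Q(-1)=-18, Q(3)=-18.
So the global minimum of E is P(1) + Q(-1) − 6 = -1 − 18 − 6 = -25, attained at (1, -1).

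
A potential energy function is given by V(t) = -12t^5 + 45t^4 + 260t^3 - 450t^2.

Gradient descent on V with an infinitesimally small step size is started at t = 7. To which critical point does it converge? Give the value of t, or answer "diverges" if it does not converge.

V'(t) = -60t(t - 5)(t - 1)(t + 3), so V'(7) = -50400.
Gradient descent moves in the -V' direction, i.e. t is increasing.
There is no critical point above t=7, and V' keeps the same sign, so the iterate runs off to +∞.

diverges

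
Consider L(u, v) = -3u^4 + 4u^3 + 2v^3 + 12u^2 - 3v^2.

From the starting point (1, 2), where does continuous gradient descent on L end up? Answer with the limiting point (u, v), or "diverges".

L is separable, so gradient descent decouples: u follows -∂L/∂u, v follows -∂L/∂v.
∂L/∂u = -12u(u - 2)(u + 1); at u=1 this is 24, so u decreases.
∂L/∂v = 6v(v - 1); at v=2 this is 12, so v decreases.
u converges to its nearest critical value 0 (a local min of the u-part); v converges to 1. The iterate converges to (0, 1).

(0, 1)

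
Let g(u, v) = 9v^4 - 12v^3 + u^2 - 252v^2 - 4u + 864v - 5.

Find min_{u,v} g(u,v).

-4425

g(u,v) separates as P(u) + Q(v) − 5, so its minimum is min P + min Q − 5.
P'(u) = 2u - 4 vanishes at u ∈ {2}; Q'(v) = 36(v - 3)(v - 2)(v + 4) vanishes at v ∈ {-4, 2, 3}.
Local minima of P (where P''>0): P(2)=-4. Local minima of Q: Q(-4)=-4416, Q(3)=729.
So the global minimum of g is P(2) + Q(-4) − 5 = -4 − 4416 − 5 = -4425, attained at (2, -4).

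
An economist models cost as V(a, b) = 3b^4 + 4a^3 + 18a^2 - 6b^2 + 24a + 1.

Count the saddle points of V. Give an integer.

3

V separates as a function of a plus a function of b, so ∇V=0 decouples.
∂V/∂a = 12(a + 1)(a + 2) = 0 at a ∈ {-2, -1}; ∂V/∂b = 12b(b - 1)(b + 1) = 0 at b ∈ {-1, 0, 1}.
The Hessian is diagonal: diag(V_aa, V_bb). Second derivatives: V_aa(-2)=-12, V_aa(-1)=12; V_bb(-1)=24, V_bb(0)=-12, V_bb(1)=24.
Saddle points occur where the two diagonal entries have opposite signs: (-2, -1), (-2, 1), (-1, 0). Count: 3.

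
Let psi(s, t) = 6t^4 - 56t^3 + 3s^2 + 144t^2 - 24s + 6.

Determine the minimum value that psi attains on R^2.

psi(s,t) separates as P(s) + Q(t) + 6, so its minimum is min P + min Q + 6.
P'(s) = 6s - 24 vanishes at s ∈ {4}; Q'(t) = 24t(t - 4)(t - 3) vanishes at t ∈ {0, 3, 4}.
Local minima of P (where P''>0): P(4)=-48. Local minima of Q: Q(0)=0, Q(4)=256.
So the global minimum of psi is P(4) + Q(0) + 6 = -48 + 0 + 6 = -42, attained at (4, 0).

-42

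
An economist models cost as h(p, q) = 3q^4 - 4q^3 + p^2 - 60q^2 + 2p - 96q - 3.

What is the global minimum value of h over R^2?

h(p,q) separates as A(p) + B(q) − 3, so its minimum is min A + min B − 3.
A'(p) = 2p + 2 vanishes at p ∈ {-1}; B'(q) = 12(q - 4)(q + 1)(q + 2) vanishes at q ∈ {-2, -1, 4}.
Local minima of A (where A''>0): A(-1)=-1. Local minima of B: B(-2)=32, B(4)=-832.
So the global minimum of h is A(-1) + B(4) − 3 = -1 − 832 − 3 = -836, attained at (-1, 4).

-836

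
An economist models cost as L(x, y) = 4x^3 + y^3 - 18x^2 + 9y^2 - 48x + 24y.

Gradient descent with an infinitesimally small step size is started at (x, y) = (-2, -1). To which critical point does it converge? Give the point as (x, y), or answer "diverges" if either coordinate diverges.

diverges

L is separable, so gradient descent decouples: x follows -∂L/∂x, y follows -∂L/∂y.
∂L/∂x = 12(x - 4)(x + 1); at x=-2 this is 72, so x decreases.
∂L/∂y = 3(y + 2)(y + 4); at y=-1 this is 9, so y decreases.
The x-coordinate has no critical point in that direction and runs off to infinity.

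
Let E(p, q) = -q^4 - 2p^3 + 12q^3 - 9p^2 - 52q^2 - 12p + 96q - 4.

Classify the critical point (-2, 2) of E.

The mixed partial ∂²E/∂p∂q is 0, so the Hessian at any point is diag(E_pp, E_qq) = diag(-6(2p + 3), 4(-3q^2 + 18q - 26)).
At (-2, 2): H = diag(6, -8).
The eigenvalues have opposite signs, so H is indefinite: a saddle point.

saddle point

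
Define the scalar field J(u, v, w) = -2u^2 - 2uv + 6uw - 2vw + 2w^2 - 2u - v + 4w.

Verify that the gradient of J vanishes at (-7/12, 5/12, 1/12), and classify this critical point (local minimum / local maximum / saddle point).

∇J = (-4u - 2v + 6w - 2, -2u - 2w - 1, 6u - 2v + 4w + 4); substituting (-7/12, 5/12, 1/12) gives ∇J = (0, 0, 0), so (-7/12, 5/12, 1/12) is indeed a critical point.
The Hessian is constant: H = [[-4, -2, 6], [-2, 0, -2], [6, -2, 4]].
Leading principal minors: Δ₁ = -4, Δ₂ = -4, Δ₃ = 48.
The minors fit neither the all-positive nor the alternating-sign pattern, so H is indefinite: a saddle point.

saddle point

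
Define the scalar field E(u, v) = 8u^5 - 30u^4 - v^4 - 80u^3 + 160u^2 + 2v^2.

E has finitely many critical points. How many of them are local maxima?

4

E separates as a function of u plus a function of v, so ∇E=0 decouples.
∂E/∂u = 40u(u - 4)(u - 1)(u + 2) = 0 at u ∈ {-2, 0, 1, 4}; ∂E/∂v = -4v(v - 1)(v + 1) = 0 at v ∈ {-1, 0, 1}.
The Hessian is diagonal: diag(E_uu, E_vv). Second derivatives: E_uu(-2)=-1440, E_uu(0)=320, E_uu(1)=-360, E_uu(4)=2880; E_vv(-1)=-8, E_vv(0)=4, E_vv(1)=-8.
Local maxima occur where both diagonal entries negative: (-2, -1), (-2, 1), (1, -1), (1, 1). Count: 4.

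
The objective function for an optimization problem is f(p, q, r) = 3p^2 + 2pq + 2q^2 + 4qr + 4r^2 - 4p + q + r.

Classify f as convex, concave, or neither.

f is quadratic, so its Hessian is the constant matrix H = [[6, 2, 0], [2, 4, 4], [0, 4, 8]].
Leading principal minors: 6, 20, 64.
All positive ⇒ H ≻ 0 ⇒ convex.

convex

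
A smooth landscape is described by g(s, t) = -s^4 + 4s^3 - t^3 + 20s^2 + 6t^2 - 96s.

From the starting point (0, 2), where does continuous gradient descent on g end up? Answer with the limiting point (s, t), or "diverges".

(2, 0)

g is separable, so gradient descent decouples: s follows -∂g/∂s, t follows -∂g/∂t.
∂g/∂s = -4(s - 4)(s - 2)(s + 3); at s=0 this is -96, so s increases.
∂g/∂t = -3t(t - 4); at t=2 this is 12, so t decreases.
s converges to its nearest critical value 2 (a local min of the s-part); t converges to 0. The iterate converges to (2, 0).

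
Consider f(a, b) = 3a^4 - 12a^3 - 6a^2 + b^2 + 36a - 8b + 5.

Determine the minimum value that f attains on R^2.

f(a,b) separates as P(a) + Q(b) + 5, so its minimum is min P + min Q + 5.
P'(a) = 12(a - 3)(a - 1)(a + 1) vanishes at a ∈ {-1, 1, 3}; Q'(b) = 2b - 8 vanishes at b ∈ {4}.
Local minima of P (where P''>0): P(-1)=-27, P(3)=-27. Local minima of Q: Q(4)=-16.
So the global minimum of f is P(-1) + Q(4) + 5 = -27 − 16 + 5 = -38, attained at (-1, 4).

-38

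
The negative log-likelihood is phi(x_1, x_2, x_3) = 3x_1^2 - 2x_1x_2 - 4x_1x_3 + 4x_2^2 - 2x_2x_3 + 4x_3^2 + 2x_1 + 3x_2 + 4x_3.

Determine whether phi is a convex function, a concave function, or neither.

phi is quadratic, so its Hessian is the constant matrix H = [[6, -2, -4], [-2, 8, -2], [-4, -2, 8]].
Leading principal minors: 6, 44, 168.
All positive ⇒ H ≻ 0 ⇒ convex.

convex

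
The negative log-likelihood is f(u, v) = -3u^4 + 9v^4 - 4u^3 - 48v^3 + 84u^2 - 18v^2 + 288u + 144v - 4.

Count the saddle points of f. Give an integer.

5

f separates as a function of u plus a function of v, so ∇f=0 decouples.
∂f/∂u = -12(u - 4)(u + 2)(u + 3) = 0 at u ∈ {-3, -2, 4}; ∂f/∂v = 36(v - 4)(v - 1)(v + 1) = 0 at v ∈ {-1, 1, 4}.
The Hessian is diagonal: diag(f_uu, f_vv). Second derivatives: f_uu(-3)=-84, f_uu(-2)=72, f_uu(4)=-504; f_vv(-1)=360, f_vv(1)=-216, f_vv(4)=540.
Saddle points occur where the two diagonal entries have opposite signs: (-3, -1), (-3, 4), (-2, 1), (4, -1), (4, 4). Count: 5.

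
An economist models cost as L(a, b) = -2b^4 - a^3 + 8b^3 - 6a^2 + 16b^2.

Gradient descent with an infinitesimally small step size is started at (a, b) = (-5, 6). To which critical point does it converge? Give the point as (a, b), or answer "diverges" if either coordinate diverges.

diverges

L is separable, so gradient descent decouples: a follows -∂L/∂a, b follows -∂L/∂b.
∂L/∂a = -3a(a + 4); at a=-5 this is -15, so a increases.
∂L/∂b = -8b(b - 4)(b + 1); at b=6 this is -672, so b increases.
The b-coordinate has no critical point in that direction and runs off to infinity.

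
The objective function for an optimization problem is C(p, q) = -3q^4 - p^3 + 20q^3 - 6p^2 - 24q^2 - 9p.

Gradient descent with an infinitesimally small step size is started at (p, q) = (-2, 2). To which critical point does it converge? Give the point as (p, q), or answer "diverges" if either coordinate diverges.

(-3, 1)

C is separable, so gradient descent decouples: p follows -∂C/∂p, q follows -∂C/∂q.
∂C/∂p = -3(p + 1)(p + 3); at p=-2 this is 3, so p decreases.
∂C/∂q = -12q(q - 4)(q - 1); at q=2 this is 48, so q decreases.
p converges to its nearest critical value -3 (a local min of the p-part); q converges to 1. The iterate converges to (-3, 1).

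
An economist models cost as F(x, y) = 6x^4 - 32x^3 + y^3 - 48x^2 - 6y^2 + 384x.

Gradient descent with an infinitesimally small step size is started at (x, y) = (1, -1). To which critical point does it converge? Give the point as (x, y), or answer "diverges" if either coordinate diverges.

F is separable, so gradient descent decouples: x follows -∂F/∂x, y follows -∂F/∂y.
∂F/∂x = 24(x - 4)(x - 2)(x + 2); at x=1 this is 216, so x decreases.
∂F/∂y = 3y(y - 4); at y=-1 this is 15, so y decreases.
The y-coordinate has no critical point in that direction and runs off to infinity.

diverges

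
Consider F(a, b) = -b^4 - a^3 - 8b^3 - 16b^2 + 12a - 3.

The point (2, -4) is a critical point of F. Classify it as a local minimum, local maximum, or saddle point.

local maximum

The mixed partial ∂²F/∂a∂b is 0, so the Hessian at any point is diag(F_aa, F_bb) = diag(-6a, -4(3b^2 + 12b + 8)).
At (2, -4): H = diag(-12, -32).
Both eigenvalues are negative, so H is negative definite: a local maximum.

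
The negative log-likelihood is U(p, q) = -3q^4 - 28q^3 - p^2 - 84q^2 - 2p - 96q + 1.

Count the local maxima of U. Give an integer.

U separates as a function of p plus a function of q, so ∇U=0 decouples.
∂U/∂p = -2(p + 1) = 0 at p ∈ {-1}; ∂U/∂q = -12(q + 1)(q + 2)(q + 4) = 0 at q ∈ {-4, -2, -1}.
The Hessian is diagonal: diag(U_pp, U_qq). Second derivatives: U_pp(-1)=-2; U_qq(-4)=-72, U_qq(-2)=24, U_qq(-1)=-36.
Local maxima occur where both diagonal entries negative: (-1, -4), (-1, -1). Count: 2.

2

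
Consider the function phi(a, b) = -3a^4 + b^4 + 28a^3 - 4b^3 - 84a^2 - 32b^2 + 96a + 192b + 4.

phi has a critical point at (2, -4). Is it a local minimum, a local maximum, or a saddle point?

The mixed partial ∂²phi/∂a∂b is 0, so the Hessian at any point is diag(phi_aa, phi_bb) = diag(12(-3a^2 + 14a - 14), 4(3b^2 - 6b - 16)).
At (2, -4): H = diag(24, 224).
Both eigenvalues are positive, so H is positive definite: a local minimum.

local minimum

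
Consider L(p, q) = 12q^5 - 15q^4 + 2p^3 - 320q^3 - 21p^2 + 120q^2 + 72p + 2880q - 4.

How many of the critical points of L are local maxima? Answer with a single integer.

L separates as a function of p plus a function of q, so ∇L=0 decouples.
∂L/∂p = 6(p - 4)(p - 3) = 0 at p ∈ {3, 4}; ∂L/∂q = 60(q - 4)(q - 2)(q + 2)(q + 3) = 0 at q ∈ {-3, -2, 2, 4}.
The Hessian is diagonal: diag(L_pp, L_qq). Second derivatives: L_pp(3)=-6, L_pp(4)=6; L_qq(-3)=-2100, L_qq(-2)=1440, L_qq(2)=-2400, L_qq(4)=5040.
Local maxima occur where both diagonal entries negative: (3, -3), (3, 2). Count: 2.

2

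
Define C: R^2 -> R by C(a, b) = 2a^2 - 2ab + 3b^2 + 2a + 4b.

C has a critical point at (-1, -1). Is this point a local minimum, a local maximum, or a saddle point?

local minimum

The Hessian of C is constant: H = [[4, -2], [-2, 6]].
det(H) = 4·6 − (-2)² = 20.
det(H) > 0 and tr(H) = 10 > 0, so H is positive definite and the point is a local minimum.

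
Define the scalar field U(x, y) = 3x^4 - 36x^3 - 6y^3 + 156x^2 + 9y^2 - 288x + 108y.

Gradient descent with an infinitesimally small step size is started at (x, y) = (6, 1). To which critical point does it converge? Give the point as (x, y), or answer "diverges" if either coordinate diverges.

(4, -2)

U is separable, so gradient descent decouples: x follows -∂U/∂x, y follows -∂U/∂y.
∂U/∂x = 12(x - 4)(x - 3)(x - 2); at x=6 this is 288, so x decreases.
∂U/∂y = -18(y - 3)(y + 2); at y=1 this is 108, so y decreases.
x converges to its nearest critical value 4 (a local min of the x-part); y converges to -2. The iterate converges to (4, -2).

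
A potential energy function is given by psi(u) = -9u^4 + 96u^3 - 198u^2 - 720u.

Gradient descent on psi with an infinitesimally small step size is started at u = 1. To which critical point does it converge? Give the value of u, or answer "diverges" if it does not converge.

4

psi'(u) = -36(u - 5)(u - 4)(u + 1), so psi'(1) = -864.
Gradient descent moves in the -psi' direction, i.e. u is increasing.
The nearest critical point in that direction is u = 4, where psi'' = 180 > 0 (a local minimum). The iterate converges there.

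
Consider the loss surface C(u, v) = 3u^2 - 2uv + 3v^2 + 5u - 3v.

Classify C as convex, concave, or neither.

C is quadratic, so its Hessian is the constant matrix H = [[6, -2], [-2, 6]].
det(H) = 32, tr(H) = 12.
det(H) > 0 and tr(H) > 0, so H is positive definite everywhere: convex.

convex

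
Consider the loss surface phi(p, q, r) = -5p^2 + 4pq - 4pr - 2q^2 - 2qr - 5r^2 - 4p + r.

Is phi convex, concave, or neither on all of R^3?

concave

phi is quadratic, so its Hessian is the constant matrix H = [[-10, 4, -4], [4, -4, -2], [-4, -2, -10]].
Leading principal minors: -10, 24, -72.
Signs alternate −, +, − ⇒ H ≺ 0 ⇒ concave.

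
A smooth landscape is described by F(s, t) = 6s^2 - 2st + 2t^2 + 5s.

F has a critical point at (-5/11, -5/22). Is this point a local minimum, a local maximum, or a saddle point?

local minimum

The Hessian of F is constant: H = [[12, -2], [-2, 4]].
det(H) = 12·4 − (-2)² = 44.
det(H) > 0 and tr(H) = 16 > 0, so H is positive definite and the point is a local minimum.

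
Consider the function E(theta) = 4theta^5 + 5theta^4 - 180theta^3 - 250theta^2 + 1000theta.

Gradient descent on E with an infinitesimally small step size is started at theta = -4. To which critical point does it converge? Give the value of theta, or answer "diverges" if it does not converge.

E'(theta) = 20(theta - 5)(theta - 1)(theta + 2)(theta + 5), so E'(-4) = -1800.
Gradient descent moves in the -E' direction, i.e. theta is increasing.
The nearest critical point in that direction is theta = -2, where E'' = 1260 > 0 (a local minimum). The iterate converges there.

-2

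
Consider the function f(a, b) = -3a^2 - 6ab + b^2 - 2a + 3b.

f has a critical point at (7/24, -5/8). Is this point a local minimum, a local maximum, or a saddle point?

saddle point

The Hessian of f is constant: H = [[-6, -6], [-6, 2]].
det(H) = (-6)·2 − (-6)² = -48.
Since det(H) < 0, H is indefinite and the critical point is a saddle point.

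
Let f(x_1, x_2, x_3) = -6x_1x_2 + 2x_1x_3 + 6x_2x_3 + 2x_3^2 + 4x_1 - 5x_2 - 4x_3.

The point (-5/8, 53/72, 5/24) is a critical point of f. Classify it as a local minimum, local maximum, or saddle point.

The Hessian is constant: H = [[0, -6, 2], [-6, 0, 6], [2, 6, 4]].
Leading principal minors: Δ₁ = 0, Δ₂ = -36, Δ₃ = -288.
The minors fit neither the all-positive nor the alternating-sign pattern, so H is indefinite: a saddle point.

saddle point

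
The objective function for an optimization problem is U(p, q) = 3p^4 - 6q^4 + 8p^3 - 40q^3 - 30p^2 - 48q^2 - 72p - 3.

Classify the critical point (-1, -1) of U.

saddle point

The mixed partial ∂²U/∂p∂q is 0, so the Hessian at any point is diag(U_pp, U_qq) = diag(12(3p^2 + 4p - 5), -24(3q^2 + 10q + 4)).
At (-1, -1): H = diag(-72, 72).
The eigenvalues have opposite signs, so H is indefinite: a saddle point.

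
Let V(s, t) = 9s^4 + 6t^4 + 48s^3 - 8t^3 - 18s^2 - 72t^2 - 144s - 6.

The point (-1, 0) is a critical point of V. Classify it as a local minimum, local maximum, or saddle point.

local maximum

The mixed partial ∂²V/∂s∂t is 0, so the Hessian at any point is diag(V_ss, V_tt) = diag(36(3s^2 + 8s - 1), 24(3t^2 - 2t - 6)).
At (-1, 0): H = diag(-216, -144).
Both eigenvalues are negative, so H is negative definite: a local maximum.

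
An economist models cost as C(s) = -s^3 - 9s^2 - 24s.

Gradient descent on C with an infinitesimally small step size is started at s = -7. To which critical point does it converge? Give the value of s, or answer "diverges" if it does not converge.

-4

C'(s) = -3(s + 2)(s + 4), so C'(-7) = -45.
Gradient descent moves in the -C' direction, i.e. s is increasing.
The nearest critical point in that direction is s = -4, where C'' = 6 > 0 (a local minimum). The iterate converges there.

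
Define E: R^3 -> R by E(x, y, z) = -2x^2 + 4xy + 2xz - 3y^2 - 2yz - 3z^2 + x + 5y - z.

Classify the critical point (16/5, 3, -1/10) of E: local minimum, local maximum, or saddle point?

The Hessian is constant: H = [[-4, 4, 2], [4, -6, -2], [2, -2, -6]].
Leading principal minors: Δ₁ = -4, Δ₂ = 8, Δ₃ = -40.
The minors alternate sign starting negative (−, +, −), so H is negative definite: a local maximum.

local maximum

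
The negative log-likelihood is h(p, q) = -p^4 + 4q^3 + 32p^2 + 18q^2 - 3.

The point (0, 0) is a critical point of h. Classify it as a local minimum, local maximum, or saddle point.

The mixed partial ∂²h/∂p∂q is 0, so the Hessian at any point is diag(h_pp, h_qq) = diag(4(-3p^2 + 16), 12(2q + 3)).
At (0, 0): H = diag(64, 36).
Both eigenvalues are positive, so H is positive definite: a local minimum.

local minimum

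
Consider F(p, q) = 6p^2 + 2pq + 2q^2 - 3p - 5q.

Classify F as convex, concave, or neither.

convex

F is quadratic, so its Hessian is the constant matrix H = [[12, 2], [2, 4]].
det(H) = 44, tr(H) = 16.
det(H) > 0 and tr(H) > 0, so H is positive definite everywhere: convex.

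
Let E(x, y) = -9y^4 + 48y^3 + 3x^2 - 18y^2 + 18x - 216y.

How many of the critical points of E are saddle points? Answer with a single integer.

E separates as a function of x plus a function of y, so ∇E=0 decouples.
∂E/∂x = 6(x + 3) = 0 at x ∈ {-3}; ∂E/∂y = -36(y - 3)(y - 2)(y + 1) = 0 at y ∈ {-1, 2, 3}.
The Hessian is diagonal: diag(E_xx, E_yy). Second derivatives: E_xx(-3)=6; E_yy(-1)=-432, E_yy(2)=108, E_yy(3)=-144.
Saddle points occur where the two diagonal entries have opposite signs: (-3, -1), (-3, 3). Count: 2.

2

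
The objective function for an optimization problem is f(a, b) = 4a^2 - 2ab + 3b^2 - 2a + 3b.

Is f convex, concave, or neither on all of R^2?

f is quadratic, so its Hessian is the constant matrix H = [[8, -2], [-2, 6]].
det(H) = 44, tr(H) = 14.
det(H) > 0 and tr(H) > 0, so H is positive definite everywhere: convex.

convex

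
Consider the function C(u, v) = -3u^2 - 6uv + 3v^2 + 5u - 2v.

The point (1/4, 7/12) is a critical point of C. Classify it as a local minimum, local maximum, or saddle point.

The Hessian of C is constant: H = [[-6, -6], [-6, 6]].
det(H) = (-6)·6 − (-6)² = -72.
Since det(H) < 0, H is indefinite and the critical point is a saddle point.

saddle point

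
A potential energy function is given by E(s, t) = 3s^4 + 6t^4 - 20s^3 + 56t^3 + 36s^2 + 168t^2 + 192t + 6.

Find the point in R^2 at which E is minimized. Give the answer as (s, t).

(0, -4)

E(s,t) separates as P(s) + Q(t) + 6, so its minimum is min P + min Q + 6.
P'(s) = 12s(s - 3)(s - 2) vanishes at s ∈ {0, 2, 3}; Q'(t) = 24(t + 1)(t + 2)(t + 4) vanishes at t ∈ {-4, -2, -1}.
Local minima of P (where P''>0): P(0)=0, P(3)=27. Local minima of Q: Q(-4)=-128, Q(-1)=-74.
So the global minimum of E is P(0) + Q(-4) + 6 = 0 − 128 + 6 = -122, attained at (0, -4).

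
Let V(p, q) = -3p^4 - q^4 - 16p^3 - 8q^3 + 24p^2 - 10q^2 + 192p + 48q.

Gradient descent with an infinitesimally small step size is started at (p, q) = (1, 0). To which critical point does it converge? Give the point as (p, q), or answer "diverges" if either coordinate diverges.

(-2, -3)

V is separable, so gradient descent decouples: p follows -∂V/∂p, q follows -∂V/∂q.
∂V/∂p = -12(p - 2)(p + 2)(p + 4); at p=1 this is 180, so p decreases.
∂V/∂q = -4(q - 1)(q + 3)(q + 4); at q=0 this is 48, so q decreases.
p converges to its nearest critical value -2 (a local min of the p-part); q converges to -3. The iterate converges to (-2, -3).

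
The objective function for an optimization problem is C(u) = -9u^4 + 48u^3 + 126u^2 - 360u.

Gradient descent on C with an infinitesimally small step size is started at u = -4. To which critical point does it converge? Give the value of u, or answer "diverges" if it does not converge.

C'(u) = -36(u - 5)(u - 1)(u + 2), so C'(-4) = 3240.
Gradient descent moves in the -C' direction, i.e. u is decreasing.
There is no critical point below u=-4, and C' keeps the same sign, so the iterate runs off to −∞.

diverges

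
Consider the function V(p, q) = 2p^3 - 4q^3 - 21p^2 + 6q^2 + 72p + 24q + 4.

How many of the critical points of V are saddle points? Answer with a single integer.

2

V separates as a function of p plus a function of q, so ∇V=0 decouples.
∂V/∂p = 6(p - 4)(p - 3) = 0 at p ∈ {3, 4}; ∂V/∂q = -12(q - 2)(q + 1) = 0 at q ∈ {-1, 2}.
The Hessian is diagonal: diag(V_pp, V_qq). Second derivatives: V_pp(3)=-6, V_pp(4)=6; V_qq(-1)=36, V_qq(2)=-36.
Saddle points occur where the two diagonal entries have opposite signs: (3, -1), (4, 2). Count: 2.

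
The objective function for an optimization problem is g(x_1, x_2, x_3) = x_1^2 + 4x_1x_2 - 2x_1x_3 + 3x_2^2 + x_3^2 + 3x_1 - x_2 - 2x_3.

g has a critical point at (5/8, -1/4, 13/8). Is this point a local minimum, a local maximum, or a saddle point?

saddle point

The Hessian is constant: H = [[2, 4, -2], [4, 6, 0], [-2, 0, 2]].
Leading principal minors: Δ₁ = 2, Δ₂ = -4, Δ₃ = -32.
The minors fit neither the all-positive nor the alternating-sign pattern, so H is indefinite: a saddle point.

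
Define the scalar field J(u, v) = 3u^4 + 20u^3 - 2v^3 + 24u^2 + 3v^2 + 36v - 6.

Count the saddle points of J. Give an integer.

3

J separates as a function of u plus a function of v, so ∇J=0 decouples.
∂J/∂u = 12u(u + 1)(u + 4) = 0 at u ∈ {-4, -1, 0}; ∂J/∂v = -6(v - 3)(v + 2) = 0 at v ∈ {-2, 3}.
The Hessian is diagonal: diag(J_uu, J_vv). Second derivatives: J_uu(-4)=144, J_uu(-1)=-36, J_uu(0)=48; J_vv(-2)=30, J_vv(3)=-30.
Saddle points occur where the two diagonal entries have opposite signs: (-4, 3), (-1, -2), (0, 3). Count: 3.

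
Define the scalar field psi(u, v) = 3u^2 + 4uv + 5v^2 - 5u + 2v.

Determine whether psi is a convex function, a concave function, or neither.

psi is quadratic, so its Hessian is the constant matrix H = [[6, 4], [4, 10]].
det(H) = 44, tr(H) = 16.
det(H) > 0 and tr(H) > 0, so H is positive definite everywhere: convex.

convex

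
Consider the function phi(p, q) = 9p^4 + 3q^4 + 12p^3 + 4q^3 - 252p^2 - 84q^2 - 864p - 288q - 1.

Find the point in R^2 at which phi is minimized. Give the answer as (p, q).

phi(p,q) separates as A(p) + B(q) − 1, so its minimum is min A + min B − 1.
A'(p) = 36(p - 4)(p + 2)(p + 3) vanishes at p ∈ {-3, -2, 4}; B'(q) = 12(q - 4)(q + 2)(q + 3) vanishes at q ∈ {-3, -2, 4}.
Local minima of A (where A''>0): A(-3)=729, A(4)=-4416. Local minima of B: B(-3)=243, B(4)=-1472.
So the global minimum of phi is A(4) + B(4) − 1 = -4416 − 1472 − 1 = -5889, attained at (4, 4).

(4, 4)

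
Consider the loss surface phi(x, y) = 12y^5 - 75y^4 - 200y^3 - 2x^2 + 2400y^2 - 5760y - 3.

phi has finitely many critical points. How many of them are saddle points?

2

phi separates as a function of x plus a function of y, so ∇phi=0 decouples.
∂phi/∂x = -4x = 0 at x ∈ {0}; ∂phi/∂y = 60(y - 4)(y - 3)(y - 2)(y + 4) = 0 at y ∈ {-4, 2, 3, 4}.
The Hessian is diagonal: diag(phi_xx, phi_yy). Second derivatives: phi_xx(0)=-4; phi_yy(-4)=-20160, phi_yy(2)=720, phi_yy(3)=-420, phi_yy(4)=960.
Saddle points occur where the two diagonal entries have opposite signs: (0, 2), (0, 4). Count: 2.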